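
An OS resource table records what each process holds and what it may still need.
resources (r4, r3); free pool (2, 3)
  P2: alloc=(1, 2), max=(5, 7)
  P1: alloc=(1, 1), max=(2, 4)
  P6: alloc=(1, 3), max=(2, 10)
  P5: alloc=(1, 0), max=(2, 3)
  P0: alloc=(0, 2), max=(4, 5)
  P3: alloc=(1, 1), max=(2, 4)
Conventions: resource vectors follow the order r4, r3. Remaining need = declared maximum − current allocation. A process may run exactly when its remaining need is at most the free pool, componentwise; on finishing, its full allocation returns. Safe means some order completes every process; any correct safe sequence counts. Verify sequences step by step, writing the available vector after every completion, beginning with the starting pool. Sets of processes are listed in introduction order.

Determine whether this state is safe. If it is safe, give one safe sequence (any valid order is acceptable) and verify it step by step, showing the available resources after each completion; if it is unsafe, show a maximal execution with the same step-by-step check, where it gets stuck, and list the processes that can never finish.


SAFE — a valid safe sequence is P5, P3, P1, P0, P2, P6.
Key observation: reading the order forward, P5 is the first process whose need (1, 3) meets the free pool (2, 3) exactly on a resource it requests.
Verifying each step:
  pool = (2, 3)
  run P5 (needs (1, 3), free (2, 3)); after release of (1, 0) the pool is (3, 3)
  run P3 (needs (1, 3), free (3, 3)); after release of (1, 1) the pool is (4, 4)
  run P1 (needs (1, 3), free (4, 4)); after release of (1, 1) the pool is (5, 5)
  run P0 (needs (4, 3), free (5, 5)); after release of (0, 2) the pool is (5, 7)
  run P2 (needs (4, 5), free (5, 7)); after release of (1, 2) the pool is (6, 9)
  run P6 (needs (1, 7), free (6, 9)); after release of (1, 3) the pool is (7, 12)


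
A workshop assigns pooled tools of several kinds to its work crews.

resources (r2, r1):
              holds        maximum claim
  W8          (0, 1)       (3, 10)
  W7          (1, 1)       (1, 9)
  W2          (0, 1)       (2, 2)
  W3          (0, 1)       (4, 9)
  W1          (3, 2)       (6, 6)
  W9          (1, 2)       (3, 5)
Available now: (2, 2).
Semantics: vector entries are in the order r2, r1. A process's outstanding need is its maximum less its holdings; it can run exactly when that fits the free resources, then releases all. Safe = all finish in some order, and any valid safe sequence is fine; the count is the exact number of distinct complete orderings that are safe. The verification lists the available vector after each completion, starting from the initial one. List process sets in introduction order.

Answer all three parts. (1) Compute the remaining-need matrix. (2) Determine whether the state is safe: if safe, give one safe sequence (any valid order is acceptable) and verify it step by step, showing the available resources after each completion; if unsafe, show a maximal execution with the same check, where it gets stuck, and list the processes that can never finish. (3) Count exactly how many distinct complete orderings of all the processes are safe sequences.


(1) Outstanding need per process (order r2, r1):
  W8: (3, 9)
  W7: (0, 8)
  W2: (2, 1)
  W3: (4, 8)
  W1: (3, 4)
  W9: (2, 3)
(2) UNSAFE — no complete ordering exists.
Key observation: W2, W9, W1 can finish, but then (6, 7) is all there is, and the blocked group's r1 demands exceed it.
The run W2, W9, W1 cannot be extended any further. Step-by-step check:
  pool = (2, 2)
  run W2 (needs (2, 1), free (2, 2)); after release of (0, 1) the pool is (2, 3)
  run W9 (needs (2, 3), free (2, 3)); after release of (1, 2) the pool is (3, 5)
  run W1 (needs (3, 4), free (3, 5)); after release of (3, 2) the pool is (6, 7)
  W8 still needs (3, 9) but only (6, 7) is free — short on r1
  W7 still needs (0, 8) but only (6, 7) is free — short on r1
  W3 still needs (4, 8) but only (6, 7) is free — short on r1
Permanently blocked: W8, W7 and W3.
(3) The exact count: 0 of the possible complete orderings are safe sequences.


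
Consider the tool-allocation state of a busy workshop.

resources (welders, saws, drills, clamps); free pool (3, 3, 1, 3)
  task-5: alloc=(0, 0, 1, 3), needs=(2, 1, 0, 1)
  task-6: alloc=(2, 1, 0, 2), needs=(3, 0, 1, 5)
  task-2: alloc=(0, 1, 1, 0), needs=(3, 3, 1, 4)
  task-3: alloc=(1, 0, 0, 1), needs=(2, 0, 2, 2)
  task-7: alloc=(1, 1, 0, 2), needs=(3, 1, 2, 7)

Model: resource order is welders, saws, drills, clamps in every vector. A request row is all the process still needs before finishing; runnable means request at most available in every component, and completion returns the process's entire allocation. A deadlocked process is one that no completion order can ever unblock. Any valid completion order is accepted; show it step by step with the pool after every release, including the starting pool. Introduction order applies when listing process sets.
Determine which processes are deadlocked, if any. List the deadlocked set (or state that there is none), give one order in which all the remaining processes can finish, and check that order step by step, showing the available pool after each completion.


Nothing here is deadlocked.
Key observation: beginning at task-5, releases accumulate fast enough that every process eventually fits.
A valid finishing order for the others: task-5, task-2, task-6, task-7, task-3. Step-by-step check:
  pool = (3, 3, 1, 3)
  run task-5 (needs (2, 1, 0, 1), free (3, 3, 1, 3)); after release of (0, 0, 1, 3) the pool is (3, 3, 2, 6)
  run task-2 (needs (3, 3, 1, 4), free (3, 3, 2, 6)); after release of (0, 1, 1, 0) the pool is (3, 4, 3, 6)
  run task-6 (needs (3, 0, 1, 5), free (3, 4, 3, 6)); after release of (2, 1, 0, 2) the pool is (5, 5, 3, 8)
  run task-7 (needs (3, 1, 2, 7), free (5, 5, 3, 8)); after release of (1, 1, 0, 2) the pool is (6, 6, 3, 10)
  run task-3 (needs (2, 0, 2, 2), free (6, 6, 3, 10)); after release of (1, 0, 0, 1) the pool is (7, 6, 3, 11)


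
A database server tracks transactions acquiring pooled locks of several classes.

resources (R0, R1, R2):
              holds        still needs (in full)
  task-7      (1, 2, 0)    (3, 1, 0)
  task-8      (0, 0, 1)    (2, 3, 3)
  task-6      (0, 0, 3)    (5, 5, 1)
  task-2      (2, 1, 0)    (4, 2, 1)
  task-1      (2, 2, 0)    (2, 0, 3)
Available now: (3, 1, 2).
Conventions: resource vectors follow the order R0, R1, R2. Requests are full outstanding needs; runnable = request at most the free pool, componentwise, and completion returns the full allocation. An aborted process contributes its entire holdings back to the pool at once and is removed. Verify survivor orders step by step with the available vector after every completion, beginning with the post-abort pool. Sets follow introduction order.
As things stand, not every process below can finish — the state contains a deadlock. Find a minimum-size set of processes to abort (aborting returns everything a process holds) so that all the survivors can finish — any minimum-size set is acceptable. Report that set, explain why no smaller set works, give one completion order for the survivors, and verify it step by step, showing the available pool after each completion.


Minimum abort set: task-1.
Key observation: the deadlocked task-6 becomes finishable only because task-1 released (2, 2, 0); it completes at step 2 below.
Why nothing smaller works: aborting no one leaves the state deadlocked as given.
Survivors finish in the order: task-7, task-6, task-2, task-8. Walking it through (pool after the aborts first):
  pool = (5, 3, 2)
  task-7: need (3, 1, 0) fits (5, 3, 2); releases (1, 2, 0), pool now (6, 5, 2)
  task-6: need (5, 5, 1) fits (6, 5, 2); releases (0, 0, 3), pool now (6, 5, 5)
  task-2: need (4, 2, 1) fits (6, 5, 5); releases (2, 1, 0), pool now (8, 6, 5)
  task-8: need (2, 3, 3) fits (8, 6, 5); releases (0, 0, 1), pool now (8, 6, 6)


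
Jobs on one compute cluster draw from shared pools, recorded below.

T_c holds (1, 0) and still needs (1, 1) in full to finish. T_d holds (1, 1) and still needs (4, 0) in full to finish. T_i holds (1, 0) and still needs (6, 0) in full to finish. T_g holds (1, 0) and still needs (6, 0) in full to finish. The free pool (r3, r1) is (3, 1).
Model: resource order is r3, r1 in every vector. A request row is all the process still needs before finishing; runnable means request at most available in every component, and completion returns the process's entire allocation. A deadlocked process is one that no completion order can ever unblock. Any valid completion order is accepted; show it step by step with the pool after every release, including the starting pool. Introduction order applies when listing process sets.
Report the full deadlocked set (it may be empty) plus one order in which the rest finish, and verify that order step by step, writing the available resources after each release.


Deadlocked set: T_i and T_g.
Key observation: even finishing T_c, T_d leaves just (5, 2) free — too little r3 for any of the remaining processes.
One completion order for the rest: T_c, T_d. Verifying each step:
  pool = (3, 1)
  run T_c (needs (1, 1), free (3, 1)); after release of (1, 0) the pool is (4, 1)
  run T_d (needs (4, 0), free (4, 1)); after release of (1, 1) the pool is (5, 2)
The stuck group stays short no matter what:
  T_i still needs (6, 0) but only (5, 2) is free — short on r3
  T_g still needs (6, 0) but only (5, 2) is free — short on r3


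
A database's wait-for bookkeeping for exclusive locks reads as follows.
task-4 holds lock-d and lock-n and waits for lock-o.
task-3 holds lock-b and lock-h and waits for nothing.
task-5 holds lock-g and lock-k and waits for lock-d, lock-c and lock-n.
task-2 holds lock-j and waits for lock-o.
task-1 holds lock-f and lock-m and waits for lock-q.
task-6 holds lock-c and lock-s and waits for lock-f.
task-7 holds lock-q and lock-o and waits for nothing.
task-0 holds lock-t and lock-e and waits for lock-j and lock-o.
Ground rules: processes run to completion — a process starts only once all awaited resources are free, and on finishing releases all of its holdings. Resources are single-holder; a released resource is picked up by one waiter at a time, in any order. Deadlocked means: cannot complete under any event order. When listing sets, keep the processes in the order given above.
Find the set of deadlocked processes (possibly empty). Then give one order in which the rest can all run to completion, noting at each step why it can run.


The deadlocked set is empty.
Key observation: the waits form no ring: some process can always run, and its releases unblock the others one by one.
One completion order for the rest: task-7, task-2, task-1, task-0, task-3, task-6, task-4, task-5.
Check, step by step:
  task-7: no waits; runs immediately, freeing lock-q and lock-o
  task-2: everything it awaited (lock-o) is free; runs, freeing lock-j
  task-1: everything it awaited (lock-q) is free; runs, freeing lock-f and lock-m
  task-0: everything it awaited (lock-j and lock-o) is free; runs, freeing lock-t and lock-e
  task-3: no waits; runs immediately, freeing lock-b and lock-h
  task-6: everything it awaited (lock-f) is free; runs, freeing lock-c and lock-s
  task-4: everything it awaited (lock-o) is free; runs, freeing lock-d and lock-n
  task-5: everything it awaited (lock-d, lock-c and lock-n) is free; runs, freeing lock-g and lock-k


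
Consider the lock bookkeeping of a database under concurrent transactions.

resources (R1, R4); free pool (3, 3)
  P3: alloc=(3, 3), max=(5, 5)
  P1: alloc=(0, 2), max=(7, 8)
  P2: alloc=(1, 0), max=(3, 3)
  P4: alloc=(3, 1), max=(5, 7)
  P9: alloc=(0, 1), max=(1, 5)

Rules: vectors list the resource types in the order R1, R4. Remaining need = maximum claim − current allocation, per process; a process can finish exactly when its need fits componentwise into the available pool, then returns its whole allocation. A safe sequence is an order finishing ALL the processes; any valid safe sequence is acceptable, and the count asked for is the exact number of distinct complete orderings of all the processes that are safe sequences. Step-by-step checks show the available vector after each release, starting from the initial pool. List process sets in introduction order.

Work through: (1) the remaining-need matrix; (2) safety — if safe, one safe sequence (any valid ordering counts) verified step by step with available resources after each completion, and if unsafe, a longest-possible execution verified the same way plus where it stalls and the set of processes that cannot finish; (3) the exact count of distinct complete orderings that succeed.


(1) Outstanding need per process (order R1, R4):
  P3: (2, 2)
  P1: (7, 6)
  P2: (2, 3)
  P4: (2, 6)
  P9: (1, 4)
(2) SAFE. One safe sequence: P3, P2, P1, P9, P4.
Key observation: the order's first zero-slack moment is P1 ((7, 6) needed, (7, 6) free — a requested resource with nothing to spare).
Check, step by step:
  pool = (3, 3)
  P3: need (2, 2) fits (3, 3); releases (3, 3), pool now (6, 6)
  P2: need (2, 3) fits (6, 6); releases (1, 0), pool now (7, 6)
  P1: need (7, 6) fits (7, 6); releases (0, 2), pool now (7, 8)
  P9: need (1, 4) fits (7, 8); releases (0, 1), pool now (7, 9)
  P4: need (2, 6) fits (7, 9); releases (3, 1), pool now (10, 10)
(3) Exactly 22 of the possible complete orderings are safe sequences.


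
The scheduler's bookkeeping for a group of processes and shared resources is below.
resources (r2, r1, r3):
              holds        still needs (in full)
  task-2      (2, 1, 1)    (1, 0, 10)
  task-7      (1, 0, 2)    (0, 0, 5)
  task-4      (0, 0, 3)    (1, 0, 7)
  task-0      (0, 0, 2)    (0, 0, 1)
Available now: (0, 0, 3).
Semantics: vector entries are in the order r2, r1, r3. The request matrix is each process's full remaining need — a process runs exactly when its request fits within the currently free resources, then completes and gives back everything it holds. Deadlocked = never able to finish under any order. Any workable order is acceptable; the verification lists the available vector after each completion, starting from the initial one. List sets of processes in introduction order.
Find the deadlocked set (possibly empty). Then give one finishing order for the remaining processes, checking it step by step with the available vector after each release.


Nothing here is deadlocked.
Key observation: the pool covers task-0 at once, and every later process fits after earlier releases.
A valid finishing order for the others: task-0, task-7, task-4, task-2. Check, step by step:
  pool = (0, 0, 3)
  run task-0 (needs (0, 0, 1), free (0, 0, 3)); after release of (0, 0, 2) the pool is (0, 0, 5)
  run task-7 (needs (0, 0, 5), free (0, 0, 5)); after release of (1, 0, 2) the pool is (1, 0, 7)
  run task-4 (needs (1, 0, 7), free (1, 0, 7)); after release of (0, 0, 3) the pool is (1, 0, 10)
  run task-2 (needs (1, 0, 10), free (1, 0, 10)); after release of (2, 1, 1) the pool is (3, 1, 11)


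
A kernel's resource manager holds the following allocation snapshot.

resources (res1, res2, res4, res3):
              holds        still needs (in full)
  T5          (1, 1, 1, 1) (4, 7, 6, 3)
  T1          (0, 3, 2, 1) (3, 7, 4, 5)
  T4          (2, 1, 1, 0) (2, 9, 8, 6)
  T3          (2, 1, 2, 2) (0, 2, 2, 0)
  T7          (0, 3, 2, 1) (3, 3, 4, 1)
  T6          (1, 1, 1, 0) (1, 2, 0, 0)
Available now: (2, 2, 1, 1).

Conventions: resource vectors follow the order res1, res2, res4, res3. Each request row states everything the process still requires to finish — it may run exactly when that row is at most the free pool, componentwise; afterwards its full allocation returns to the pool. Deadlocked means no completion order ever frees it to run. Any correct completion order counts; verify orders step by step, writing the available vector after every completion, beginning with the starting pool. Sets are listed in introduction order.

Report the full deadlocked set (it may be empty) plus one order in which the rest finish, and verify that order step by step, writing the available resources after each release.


The deadlocked set is empty.
Key observation: starting with T6, each completion frees enough for the next — no one is permanently blocked.
A valid finishing order for the others: T6, T3, T7, T5, T1, T4. Step-by-step check:
  pool = (2, 2, 1, 1)
  T6 needs (1, 2, 0, 0) <= (2, 2, 1, 1) -> finishes; pool += (1, 1, 1, 0) = (3, 3, 2, 1)
  T3 needs (0, 2, 2, 0) <= (3, 3, 2, 1) -> finishes; pool += (2, 1, 2, 2) = (5, 4, 4, 3)
  T7 needs (3, 3, 4, 1) <= (5, 4, 4, 3) -> finishes; pool += (0, 3, 2, 1) = (5, 7, 6, 4)
  T5 needs (4, 7, 6, 3) <= (5, 7, 6, 4) -> finishes; pool += (1, 1, 1, 1) = (6, 8, 7, 5)
  T1 needs (3, 7, 4, 5) <= (6, 8, 7, 5) -> finishes; pool += (0, 3, 2, 1) = (6, 11, 9, 6)
  T4 needs (2, 9, 8, 6) <= (6, 11, 9, 6) -> finishes; pool += (2, 1, 1, 0) = (8, 12, 10, 6)


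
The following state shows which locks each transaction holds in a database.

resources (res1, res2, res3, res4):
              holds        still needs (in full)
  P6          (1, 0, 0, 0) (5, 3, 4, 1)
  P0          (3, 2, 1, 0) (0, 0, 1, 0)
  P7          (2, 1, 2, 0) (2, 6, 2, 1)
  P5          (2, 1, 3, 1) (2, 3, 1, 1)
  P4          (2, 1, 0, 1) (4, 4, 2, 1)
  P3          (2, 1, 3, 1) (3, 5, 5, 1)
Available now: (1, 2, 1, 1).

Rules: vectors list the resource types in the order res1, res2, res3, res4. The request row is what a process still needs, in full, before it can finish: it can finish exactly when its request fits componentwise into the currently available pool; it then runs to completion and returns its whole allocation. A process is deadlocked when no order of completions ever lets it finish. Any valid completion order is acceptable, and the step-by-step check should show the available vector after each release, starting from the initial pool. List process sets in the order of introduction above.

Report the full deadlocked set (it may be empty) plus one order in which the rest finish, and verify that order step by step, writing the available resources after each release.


No process is deadlocked.
Key observation: no deadlock: P0 fits now, and the freed resources carry the rest through.
The rest can finish in the order P0, P4, P5, P6, P3, P7. Walking it through:
  pool = (1, 2, 1, 1)
  P0 needs (0, 0, 1, 0) <= (1, 2, 1, 1) -> finishes; pool += (3, 2, 1, 0) = (4, 4, 2, 1)
  P4 needs (4, 4, 2, 1) <= (4, 4, 2, 1) -> finishes; pool += (2, 1, 0, 1) = (6, 5, 2, 2)
  P5 needs (2, 3, 1, 1) <= (6, 5, 2, 2) -> finishes; pool += (2, 1, 3, 1) = (8, 6, 5, 3)
  P6 needs (5, 3, 4, 1) <= (8, 6, 5, 3) -> finishes; pool += (1, 0, 0, 0) = (9, 6, 5, 3)
  P3 needs (3, 5, 5, 1) <= (9, 6, 5, 3) -> finishes; pool += (2, 1, 3, 1) = (11, 7, 8, 4)
  P7 needs (2, 6, 2, 1) <= (11, 7, 8, 4) -> finishes; pool += (2, 1, 2, 0) = (13, 8, 10, 4)


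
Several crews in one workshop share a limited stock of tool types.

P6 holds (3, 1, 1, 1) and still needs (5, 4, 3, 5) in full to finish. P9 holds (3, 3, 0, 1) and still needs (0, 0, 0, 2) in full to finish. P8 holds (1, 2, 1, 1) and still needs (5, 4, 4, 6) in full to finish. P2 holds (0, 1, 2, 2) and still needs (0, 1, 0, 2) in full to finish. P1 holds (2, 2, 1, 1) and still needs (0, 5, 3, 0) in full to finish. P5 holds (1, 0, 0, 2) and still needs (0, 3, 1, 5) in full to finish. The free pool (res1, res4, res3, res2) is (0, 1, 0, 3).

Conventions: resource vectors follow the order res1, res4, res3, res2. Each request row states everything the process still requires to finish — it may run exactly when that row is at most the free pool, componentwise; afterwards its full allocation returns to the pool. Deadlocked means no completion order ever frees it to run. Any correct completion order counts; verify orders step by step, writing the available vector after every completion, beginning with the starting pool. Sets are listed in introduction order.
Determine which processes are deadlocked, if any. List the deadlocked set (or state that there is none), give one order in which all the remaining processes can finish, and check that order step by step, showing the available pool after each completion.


Deadlocked set: P6, P8 and P1.
Key observation: after P9, P2, P5 complete, (4, 5, 2, 8) is the best the pool ever gets, yet each leftover process wants more res3.
The rest can finish in the order P9, P2, P5. Check, step by step:
  pool = (0, 1, 0, 3)
  run P9 (needs (0, 0, 0, 2), free (0, 1, 0, 3)); after release of (3, 3, 0, 1) the pool is (3, 4, 0, 4)
  run P2 (needs (0, 1, 0, 2), free (3, 4, 0, 4)); after release of (0, 1, 2, 2) the pool is (3, 5, 2, 6)
  run P5 (needs (0, 3, 1, 5), free (3, 5, 2, 6)); after release of (1, 0, 0, 2) the pool is (4, 5, 2, 8)
The blocked processes can never fit:
  blocked: P6 wants (5, 4, 3, 5), pool (4, 5, 2, 8) — not enough res1 and res3
  blocked: P8 wants (5, 4, 4, 6), pool (4, 5, 2, 8) — not enough res1 and res3
  blocked: P1 wants (0, 5, 3, 0), pool (4, 5, 2, 8) — not enough res3


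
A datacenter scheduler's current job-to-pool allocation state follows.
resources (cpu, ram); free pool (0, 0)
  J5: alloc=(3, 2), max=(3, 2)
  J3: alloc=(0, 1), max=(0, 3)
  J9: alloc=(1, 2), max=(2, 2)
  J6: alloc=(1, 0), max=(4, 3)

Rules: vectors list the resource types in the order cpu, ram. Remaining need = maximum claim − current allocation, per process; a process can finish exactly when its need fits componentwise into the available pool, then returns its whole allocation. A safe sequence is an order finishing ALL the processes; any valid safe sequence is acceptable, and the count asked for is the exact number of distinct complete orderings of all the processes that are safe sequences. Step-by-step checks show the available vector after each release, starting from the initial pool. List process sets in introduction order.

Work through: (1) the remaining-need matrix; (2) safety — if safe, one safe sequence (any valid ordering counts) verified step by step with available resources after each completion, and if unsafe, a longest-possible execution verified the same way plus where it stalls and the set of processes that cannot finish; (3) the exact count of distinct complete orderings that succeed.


(1) Need matrix, components ordered cpu, ram:
  J5: (0, 0)
  J3: (0, 2)
  J9: (1, 0)
  J6: (3, 3)
(2) SAFE — a valid safe sequence is J5, J9, J3, J6.
Key observation: nothing binds to the last unit here — the tightest requested-resource margin is 1, first seen at J6 ((3, 3) against (4, 5)).
Step-by-step check:
  pool = (0, 0)
  J5 needs (0, 0) <= (0, 0) -> finishes; pool += (3, 2) = (3, 2)
  J9 needs (1, 0) <= (3, 2) -> finishes; pool += (1, 2) = (4, 4)
  J3 needs (0, 2) <= (4, 4) -> finishes; pool += (0, 1) = (4, 5)
  J6 needs (3, 3) <= (4, 5) -> finishes; pool += (1, 0) = (5, 5)
(3) Precisely 4 of the possible complete orderings are safe sequences.


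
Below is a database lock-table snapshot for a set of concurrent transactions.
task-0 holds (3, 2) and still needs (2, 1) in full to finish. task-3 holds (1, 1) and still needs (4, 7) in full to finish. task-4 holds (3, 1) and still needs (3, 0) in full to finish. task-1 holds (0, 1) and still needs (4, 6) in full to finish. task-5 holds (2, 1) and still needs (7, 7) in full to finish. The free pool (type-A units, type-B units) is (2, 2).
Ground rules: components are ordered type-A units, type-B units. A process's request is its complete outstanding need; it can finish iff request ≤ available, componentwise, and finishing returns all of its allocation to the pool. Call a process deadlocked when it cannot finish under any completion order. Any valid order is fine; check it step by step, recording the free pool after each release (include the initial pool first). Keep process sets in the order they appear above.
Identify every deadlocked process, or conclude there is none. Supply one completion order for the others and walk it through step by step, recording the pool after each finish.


Deadlocked set: task-3, task-1 and task-5.
Key observation: task-0, task-4 can finish, but then (8, 5) is all there is, and the blocked group's type-B units demands exceed it.
The rest can finish in the order task-0, task-4. Verifying each step:
  pool = (2, 2)
  run task-0 (needs (2, 1), free (2, 2)); after release of (3, 2) the pool is (5, 4)
  run task-4 (needs (3, 0), free (5, 4)); after release of (3, 1) the pool is (8, 5)
None of the blocked processes ever fits:
  task-3 still needs (4, 7) but only (8, 5) is free — short on type-B units
  task-1 still needs (4, 6) but only (8, 5) is free — short on type-B units
  task-5 still needs (7, 7) but only (8, 5) is free — short on type-B units


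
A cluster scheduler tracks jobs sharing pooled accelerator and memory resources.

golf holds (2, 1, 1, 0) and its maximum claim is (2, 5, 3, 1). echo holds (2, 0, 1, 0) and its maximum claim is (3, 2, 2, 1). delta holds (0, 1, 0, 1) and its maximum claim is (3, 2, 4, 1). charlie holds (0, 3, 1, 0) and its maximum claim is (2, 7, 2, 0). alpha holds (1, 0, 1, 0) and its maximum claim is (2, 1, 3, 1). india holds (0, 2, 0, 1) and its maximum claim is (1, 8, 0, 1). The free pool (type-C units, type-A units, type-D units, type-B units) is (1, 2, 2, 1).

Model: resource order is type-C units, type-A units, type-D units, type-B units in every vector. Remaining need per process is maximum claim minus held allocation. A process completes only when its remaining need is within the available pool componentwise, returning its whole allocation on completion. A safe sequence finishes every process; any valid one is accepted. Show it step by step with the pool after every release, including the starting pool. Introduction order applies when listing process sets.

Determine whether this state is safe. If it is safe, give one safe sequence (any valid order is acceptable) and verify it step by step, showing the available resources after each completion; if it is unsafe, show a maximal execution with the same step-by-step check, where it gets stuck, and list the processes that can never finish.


UNSAFE.
Key observation: once echo, alpha, delta finish, the pool peaks at (4, 3, 4, 2) — and every remaining process still needs more type-A units than that.
Going as far as possible: echo, alpha, delta; after that, nothing fits. Check, step by step:
  pool = (1, 2, 2, 1)
  echo: need (1, 2, 1, 1) fits (1, 2, 2, 1); releases (2, 0, 1, 0), pool now (3, 2, 3, 1)
  alpha: need (1, 1, 2, 1) fits (3, 2, 3, 1); releases (1, 0, 1, 0), pool now (4, 2, 4, 1)
  delta: need (3, 1, 4, 0) fits (4, 2, 4, 1); releases (0, 1, 0, 1), pool now (4, 3, 4, 2)
  blocked: golf wants (0, 4, 2, 1), pool (4, 3, 4, 2) — not enough type-A units
  blocked: charlie wants (2, 4, 1, 0), pool (4, 3, 4, 2) — not enough type-A units
  blocked: india wants (1, 6, 0, 0), pool (4, 3, 4, 2) — not enough type-A units
Permanently blocked: golf, charlie and india.


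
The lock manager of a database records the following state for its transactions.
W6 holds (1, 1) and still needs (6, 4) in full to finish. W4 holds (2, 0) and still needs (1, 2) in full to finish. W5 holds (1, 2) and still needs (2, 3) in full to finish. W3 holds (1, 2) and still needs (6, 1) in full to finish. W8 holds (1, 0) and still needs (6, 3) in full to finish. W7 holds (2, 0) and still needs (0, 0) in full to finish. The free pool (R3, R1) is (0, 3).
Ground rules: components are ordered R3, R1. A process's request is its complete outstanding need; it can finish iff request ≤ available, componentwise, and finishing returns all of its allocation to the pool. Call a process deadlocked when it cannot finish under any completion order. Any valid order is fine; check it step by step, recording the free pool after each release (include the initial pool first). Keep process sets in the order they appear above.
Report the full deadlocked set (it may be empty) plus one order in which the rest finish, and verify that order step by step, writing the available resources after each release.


Deadlocked set: W6, W3 and W8.
Key observation: no order helps: past W7, W5, W4, the free pool tops out at (5, 5), below what each blocked process needs in R3.
One completion order for the rest: W7, W5, W4. Verifying each step:
  pool = (0, 3)
  W7: need (0, 0) fits (0, 3); releases (2, 0), pool now (2, 3)
  W5: need (2, 3) fits (2, 3); releases (1, 2), pool now (3, 5)
  W4: need (1, 2) fits (3, 5); releases (2, 0), pool now (5, 5)
The stuck group stays short no matter what:
  blocked: W6 wants (6, 4), pool (5, 5) — not enough R3
  blocked: W3 wants (6, 1), pool (5, 5) — not enough R3
  blocked: W8 wants (6, 3), pool (5, 5) — not enough R3


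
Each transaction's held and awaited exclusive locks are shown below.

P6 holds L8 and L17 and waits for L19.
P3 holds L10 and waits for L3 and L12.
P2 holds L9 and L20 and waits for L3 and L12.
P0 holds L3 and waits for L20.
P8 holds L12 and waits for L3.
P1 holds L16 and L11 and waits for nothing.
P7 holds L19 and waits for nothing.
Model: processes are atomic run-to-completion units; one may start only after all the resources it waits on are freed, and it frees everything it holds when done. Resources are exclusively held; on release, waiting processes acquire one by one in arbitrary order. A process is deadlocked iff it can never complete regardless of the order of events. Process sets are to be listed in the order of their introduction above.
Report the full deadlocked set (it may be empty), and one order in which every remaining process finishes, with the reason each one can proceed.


The deadlocked set is P3, P2, P0 and P8.
Key observation: along P0 -> P2 -> P0, each member waits on what the next one holds — a deadlock; P8 is caught in further circular waits and P3 waits into the deadlock from upstream.
The rest can finish in the order P7, P1, P6.
Walking it through:
  run P7 (it waits on nothing); releases L19
  run P1 (it waits on nothing); releases L16 and L11
  P6 waits on L19 — all released -> runs and releases L8 and L17


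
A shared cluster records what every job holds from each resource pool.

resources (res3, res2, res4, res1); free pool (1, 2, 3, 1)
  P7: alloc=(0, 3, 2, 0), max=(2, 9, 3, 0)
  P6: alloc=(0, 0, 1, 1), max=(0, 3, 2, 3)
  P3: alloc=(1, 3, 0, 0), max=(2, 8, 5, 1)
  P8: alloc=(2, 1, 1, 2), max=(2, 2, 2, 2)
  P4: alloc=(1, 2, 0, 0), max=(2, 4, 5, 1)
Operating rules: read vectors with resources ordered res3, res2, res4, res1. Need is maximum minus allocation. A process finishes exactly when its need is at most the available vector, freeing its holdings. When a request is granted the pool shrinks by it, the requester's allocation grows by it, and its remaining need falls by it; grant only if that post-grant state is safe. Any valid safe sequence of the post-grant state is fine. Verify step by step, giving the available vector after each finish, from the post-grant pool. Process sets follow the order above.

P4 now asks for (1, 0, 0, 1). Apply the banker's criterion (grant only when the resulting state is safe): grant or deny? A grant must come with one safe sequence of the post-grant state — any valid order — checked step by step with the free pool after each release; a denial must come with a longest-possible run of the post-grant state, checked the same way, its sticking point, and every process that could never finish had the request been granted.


GRANT. The post-grant state is safe; one safe sequence: P8, P6, P4, P3, P7.
Key observation: with (0, 2, 3, 0) left after the transfer, P8 can run at once — the state stays safe.
Step-by-step check of the post-grant state:
  pool = (0, 2, 3, 0)
  run P8 (needs (0, 1, 1, 0), free (0, 2, 3, 0)); after release of (2, 1, 1, 2) the pool is (2, 3, 4, 2)
  run P6 (needs (0, 3, 1, 2), free (2, 3, 4, 2)); after release of (0, 0, 1, 1) the pool is (2, 3, 5, 3)
  run P4 (needs (0, 2, 5, 0), free (2, 3, 5, 3)); after release of (2, 2, 0, 1) the pool is (4, 5, 5, 4)
  run P3 (needs (1, 5, 5, 1), free (4, 5, 5, 4)); after release of (1, 3, 0, 0) the pool is (5, 8, 5, 4)
  run P7 (needs (2, 6, 1, 0), free (5, 8, 5, 4)); after release of (0, 3, 2, 0) the pool is (5, 11, 7, 4)


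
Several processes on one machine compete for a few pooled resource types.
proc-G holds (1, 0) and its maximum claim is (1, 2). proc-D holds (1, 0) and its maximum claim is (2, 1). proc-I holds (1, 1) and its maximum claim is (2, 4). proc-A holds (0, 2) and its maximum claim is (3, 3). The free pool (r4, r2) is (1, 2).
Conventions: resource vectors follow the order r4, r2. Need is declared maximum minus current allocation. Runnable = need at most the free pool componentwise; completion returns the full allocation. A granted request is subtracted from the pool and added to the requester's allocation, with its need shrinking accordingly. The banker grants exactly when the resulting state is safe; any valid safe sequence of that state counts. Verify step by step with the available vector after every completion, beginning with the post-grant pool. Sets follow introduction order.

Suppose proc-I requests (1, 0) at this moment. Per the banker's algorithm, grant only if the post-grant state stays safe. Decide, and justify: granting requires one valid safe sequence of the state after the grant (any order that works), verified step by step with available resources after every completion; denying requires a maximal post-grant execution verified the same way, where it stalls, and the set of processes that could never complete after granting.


DENY. Granting would leave the state unsafe.
Key observation: after proc-G, proc-D the pool peaks at (2, 2), and each blocked process is short somewhere: proc-I on r2; proc-A on r4.
Pretend the grant happened; the run proc-G, proc-D goes as far as possible. Verifying each step:
  pool = (0, 2)
  proc-G: need (0, 2) fits (0, 2); releases (1, 0), pool now (1, 2)
  proc-D: need (1, 1) fits (1, 2); releases (1, 0), pool now (2, 2)
  blocked: proc-I wants (0, 3), pool (2, 2) — not enough r2
  blocked: proc-A wants (3, 1), pool (2, 2) — not enough r4
Post-grant, the permanently blocked set is proc-I and proc-A.


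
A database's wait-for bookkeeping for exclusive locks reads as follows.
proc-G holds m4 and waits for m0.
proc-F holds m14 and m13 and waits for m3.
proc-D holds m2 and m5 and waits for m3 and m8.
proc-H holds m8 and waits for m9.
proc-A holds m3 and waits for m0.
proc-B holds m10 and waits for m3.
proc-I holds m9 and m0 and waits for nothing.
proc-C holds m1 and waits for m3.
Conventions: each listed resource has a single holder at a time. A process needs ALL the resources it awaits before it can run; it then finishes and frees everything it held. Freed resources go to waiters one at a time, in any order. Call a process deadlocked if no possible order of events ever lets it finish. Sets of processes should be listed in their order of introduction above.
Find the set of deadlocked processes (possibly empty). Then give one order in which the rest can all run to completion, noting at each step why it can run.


Nothing here is deadlocked.
Key observation: there is no circular wait here — follow any chain and it reaches a process that is free to run now.
The rest can finish in the order proc-I, proc-G, proc-H, proc-A, proc-B, proc-D, proc-C, proc-F.
Walking it through:
  proc-I: no waits; runs immediately, freeing m9 and m0
  proc-G: everything it awaited (m0) is free; runs, freeing m4
  proc-H: everything it awaited (m9) is free; runs, freeing m8
  proc-A: everything it awaited (m0) is free; runs, freeing m3
  proc-B: everything it awaited (m3) is free; runs, freeing m10
  proc-D: everything it awaited (m3 and m8) is free; runs, freeing m2 and m5
  proc-C: everything it awaited (m3) is free; runs, freeing m1
  proc-F: everything it awaited (m3) is free; runs, freeing m14 and m13


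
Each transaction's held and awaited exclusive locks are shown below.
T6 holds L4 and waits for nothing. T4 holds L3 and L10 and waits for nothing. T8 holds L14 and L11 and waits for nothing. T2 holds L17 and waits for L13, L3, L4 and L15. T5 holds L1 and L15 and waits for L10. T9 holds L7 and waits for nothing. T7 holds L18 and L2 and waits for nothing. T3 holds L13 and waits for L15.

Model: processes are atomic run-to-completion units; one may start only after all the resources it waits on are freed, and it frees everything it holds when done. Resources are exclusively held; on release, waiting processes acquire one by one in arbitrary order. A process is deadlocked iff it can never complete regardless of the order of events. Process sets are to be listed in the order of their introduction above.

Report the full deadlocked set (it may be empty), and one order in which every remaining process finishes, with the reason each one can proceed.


Nothing here is deadlocked.
Key observation: the wait relation is loop-free; peeling off processes with no waits unwinds the whole state.
One completion order for the rest: T4, T8, T5, T9, T6, T3, T2, T7.
Check, step by step:
  run T4 (it waits on nothing); releases L3 and L10
  run T8 (it waits on nothing); releases L14 and L11
  T5 waits on L10 — all released -> runs and releases L1 and L15
  run T9 (it waits on nothing); releases L7
  run T6 (it waits on nothing); releases L4
  T3 waits on L15 — all released -> runs and releases L13
  T2 waits on L13, L3, L4 and L15 — all released -> runs and releases L17
  run T7 (it waits on nothing); releases L18 and L2


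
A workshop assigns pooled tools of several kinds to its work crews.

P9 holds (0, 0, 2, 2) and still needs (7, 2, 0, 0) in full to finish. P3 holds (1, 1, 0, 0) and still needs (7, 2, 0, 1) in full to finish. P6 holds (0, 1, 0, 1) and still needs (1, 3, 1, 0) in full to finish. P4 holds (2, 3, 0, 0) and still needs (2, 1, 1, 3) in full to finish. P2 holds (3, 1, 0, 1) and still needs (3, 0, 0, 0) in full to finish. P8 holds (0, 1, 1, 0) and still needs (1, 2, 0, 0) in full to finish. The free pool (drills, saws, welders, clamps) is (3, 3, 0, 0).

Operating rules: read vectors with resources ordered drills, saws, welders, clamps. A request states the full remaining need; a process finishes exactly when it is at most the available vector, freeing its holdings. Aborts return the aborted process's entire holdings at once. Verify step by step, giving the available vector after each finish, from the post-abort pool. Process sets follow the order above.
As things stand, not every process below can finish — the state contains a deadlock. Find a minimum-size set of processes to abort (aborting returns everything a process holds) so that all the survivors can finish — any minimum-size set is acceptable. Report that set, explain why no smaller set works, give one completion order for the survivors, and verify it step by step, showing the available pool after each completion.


The answer: abort P3.
Key observation: aborting P3 returns (1, 1, 0, 0), and P9 — hopeless before — runs at step 4 with the returned capacity in the pool.
No smaller set exists: with zero aborts the deadlock remains.
The survivors complete as P2, P8, P6, P9, P4. Step-by-step check (starting from the post-abort pool):
  pool = (4, 4, 0, 0)
  P2: need (3, 0, 0, 0) fits (4, 4, 0, 0); releases (3, 1, 0, 1), pool now (7, 5, 0, 1)
  P8: need (1, 2, 0, 0) fits (7, 5, 0, 1); releases (0, 1, 1, 0), pool now (7, 6, 1, 1)
  P6: need (1, 3, 1, 0) fits (7, 6, 1, 1); releases (0, 1, 0, 1), pool now (7, 7, 1, 2)
  P9: need (7, 2, 0, 0) fits (7, 7, 1, 2); releases (0, 0, 2, 2), pool now (7, 7, 3, 4)
  P4: need (2, 1, 1, 3) fits (7, 7, 3, 4); releases (2, 3, 0, 0), pool now (9, 10, 3, 4)


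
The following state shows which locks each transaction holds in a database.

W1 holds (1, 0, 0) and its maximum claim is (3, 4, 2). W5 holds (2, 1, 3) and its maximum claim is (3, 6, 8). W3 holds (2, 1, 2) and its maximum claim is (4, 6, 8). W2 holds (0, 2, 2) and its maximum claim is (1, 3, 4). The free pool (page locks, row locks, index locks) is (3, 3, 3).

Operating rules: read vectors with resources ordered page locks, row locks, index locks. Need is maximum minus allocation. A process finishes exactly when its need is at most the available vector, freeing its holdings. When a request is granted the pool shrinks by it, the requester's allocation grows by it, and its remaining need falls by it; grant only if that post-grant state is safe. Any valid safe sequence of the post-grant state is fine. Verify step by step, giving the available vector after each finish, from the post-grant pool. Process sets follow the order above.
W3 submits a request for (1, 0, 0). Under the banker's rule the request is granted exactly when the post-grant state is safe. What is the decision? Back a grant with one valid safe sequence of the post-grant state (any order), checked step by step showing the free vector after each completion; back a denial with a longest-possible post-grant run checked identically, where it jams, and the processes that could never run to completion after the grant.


GRANT. The post-grant state is safe; one safe sequence: W2, W5, W3, W1.
Key observation: even at the reduced pool (2, 3, 3), W2 fits immediately, so safety survives the grant.
Check on the post-grant state, step by step:
  pool = (2, 3, 3)
  W2 needs (1, 1, 2) <= (2, 3, 3) -> finishes; pool += (0, 2, 2) = (2, 5, 5)
  W5 needs (1, 5, 5) <= (2, 5, 5) -> finishes; pool += (2, 1, 3) = (4, 6, 8)
  W3 needs (1, 5, 6) <= (4, 6, 8) -> finishes; pool += (3, 1, 2) = (7, 7, 10)
  W1 needs (2, 4, 2) <= (7, 7, 10) -> finishes; pool += (1, 0, 0) = (8, 7, 10)
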